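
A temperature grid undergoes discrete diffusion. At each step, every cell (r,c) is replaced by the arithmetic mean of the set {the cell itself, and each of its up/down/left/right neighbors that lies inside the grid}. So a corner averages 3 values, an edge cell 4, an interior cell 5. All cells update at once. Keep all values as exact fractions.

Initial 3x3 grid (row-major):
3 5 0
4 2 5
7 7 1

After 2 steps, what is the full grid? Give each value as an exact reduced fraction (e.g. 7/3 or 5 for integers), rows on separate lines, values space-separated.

Answer: 7/2 433/120 47/18
93/20 347/100 107/30
19/4 1151/240 127/36

Derivation:
After step 1:
  4 5/2 10/3
  4 23/5 2
  6 17/4 13/3
After step 2:
  7/2 433/120 47/18
  93/20 347/100 107/30
  19/4 1151/240 127/36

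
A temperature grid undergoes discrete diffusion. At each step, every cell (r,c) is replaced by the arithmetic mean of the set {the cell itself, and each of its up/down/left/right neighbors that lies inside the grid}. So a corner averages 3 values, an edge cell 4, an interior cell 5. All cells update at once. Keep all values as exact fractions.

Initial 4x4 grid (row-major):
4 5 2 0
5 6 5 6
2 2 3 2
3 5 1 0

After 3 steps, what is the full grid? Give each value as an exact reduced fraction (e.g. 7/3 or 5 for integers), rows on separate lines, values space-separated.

Answer: 4553/1080 29371/7200 25651/7200 7069/2160
29311/7200 2323/600 21307/6000 2747/900
25223/7200 4123/1200 291/100 809/300
6881/2160 2581/900 769/300 131/60

Derivation:
After step 1:
  14/3 17/4 3 8/3
  17/4 23/5 22/5 13/4
  3 18/5 13/5 11/4
  10/3 11/4 9/4 1
After step 2:
  79/18 991/240 859/240 107/36
  991/240 211/50 357/100 49/15
  851/240 331/100 78/25 12/5
  109/36 179/60 43/20 2
After step 3:
  4553/1080 29371/7200 25651/7200 7069/2160
  29311/7200 2323/600 21307/6000 2747/900
  25223/7200 4123/1200 291/100 809/300
  6881/2160 2581/900 769/300 131/60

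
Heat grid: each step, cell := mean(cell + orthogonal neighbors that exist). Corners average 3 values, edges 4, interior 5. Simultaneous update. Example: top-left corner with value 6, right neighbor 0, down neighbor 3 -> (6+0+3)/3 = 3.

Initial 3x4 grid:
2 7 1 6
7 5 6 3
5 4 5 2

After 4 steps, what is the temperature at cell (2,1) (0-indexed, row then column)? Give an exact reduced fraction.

Step 1: cell (2,1) = 19/4
Step 2: cell (2,1) = 151/30
Step 3: cell (2,1) = 4201/900
Step 4: cell (2,1) = 128977/27000
Full grid after step 4:
  621331/129600 1020191/216000 929711/216000 543241/129600
  4285249/864000 1672181/360000 1595531/360000 3510679/864000
  631981/129600 128977/27000 232709/54000 539191/129600

Answer: 128977/27000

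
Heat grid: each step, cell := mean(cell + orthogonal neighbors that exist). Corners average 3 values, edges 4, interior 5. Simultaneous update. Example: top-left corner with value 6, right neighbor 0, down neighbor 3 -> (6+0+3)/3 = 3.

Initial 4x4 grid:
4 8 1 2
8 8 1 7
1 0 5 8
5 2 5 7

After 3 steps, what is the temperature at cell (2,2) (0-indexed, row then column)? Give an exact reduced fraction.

Answer: 6721/1500

Derivation:
Step 1: cell (2,2) = 19/5
Step 2: cell (2,2) = 229/50
Step 3: cell (2,2) = 6721/1500
Full grid after step 3:
  569/108 34771/7200 30107/7200 4447/1080
  34381/7200 6763/1500 13249/3000 32267/7200
  1117/288 479/120 6721/1500 37459/7200
  3641/1080 5297/1440 33469/7200 2887/540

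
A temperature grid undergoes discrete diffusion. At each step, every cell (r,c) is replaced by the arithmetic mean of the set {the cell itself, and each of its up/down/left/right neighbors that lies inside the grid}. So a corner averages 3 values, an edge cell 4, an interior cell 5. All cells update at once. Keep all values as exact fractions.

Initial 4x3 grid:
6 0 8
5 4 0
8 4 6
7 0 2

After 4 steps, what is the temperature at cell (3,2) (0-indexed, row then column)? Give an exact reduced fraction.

Step 1: cell (3,2) = 8/3
Step 2: cell (3,2) = 107/36
Step 3: cell (3,2) = 7519/2160
Step 4: cell (3,2) = 92839/25920
Full grid after step 4:
  2791/648 336023/86400 9769/2592
  186959/43200 74033/18000 78367/21600
  13037/2880 286627/72000 16043/4320
  37643/8640 27899/6912 92839/25920

Answer: 92839/25920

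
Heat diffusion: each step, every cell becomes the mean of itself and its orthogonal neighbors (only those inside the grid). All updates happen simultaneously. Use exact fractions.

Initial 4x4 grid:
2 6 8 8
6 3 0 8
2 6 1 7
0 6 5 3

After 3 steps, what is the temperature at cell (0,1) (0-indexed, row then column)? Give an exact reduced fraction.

Step 1: cell (0,1) = 19/4
Step 2: cell (0,1) = 1147/240
Step 3: cell (0,1) = 33343/7200
Full grid after step 3:
  2323/540 33343/7200 2569/480 845/144
  27613/7200 6349/1500 9511/2000 1291/240
  26101/7200 22357/6000 861/200 1893/400
  7411/2160 6799/1800 2437/600 541/120

Answer: 33343/7200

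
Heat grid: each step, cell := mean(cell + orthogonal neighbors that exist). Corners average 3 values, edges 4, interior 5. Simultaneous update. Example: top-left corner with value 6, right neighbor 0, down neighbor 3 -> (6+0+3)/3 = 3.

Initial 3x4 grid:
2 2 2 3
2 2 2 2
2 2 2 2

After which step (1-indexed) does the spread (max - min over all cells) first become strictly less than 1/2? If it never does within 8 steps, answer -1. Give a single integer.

Answer: 1

Derivation:
Step 1: max=7/3, min=2, spread=1/3
  -> spread < 1/2 first at step 1
Step 2: max=41/18, min=2, spread=5/18
Step 3: max=473/216, min=2, spread=41/216
Step 4: max=56057/25920, min=2, spread=4217/25920
Step 5: max=3319549/1555200, min=14479/7200, spread=38417/311040
Step 6: max=197824211/93312000, min=290597/144000, spread=1903471/18662400
Step 7: max=11798429089/5598720000, min=8755759/4320000, spread=18038617/223948800
Step 8: max=705114582851/335923200000, min=790526759/388800000, spread=883978523/13436928000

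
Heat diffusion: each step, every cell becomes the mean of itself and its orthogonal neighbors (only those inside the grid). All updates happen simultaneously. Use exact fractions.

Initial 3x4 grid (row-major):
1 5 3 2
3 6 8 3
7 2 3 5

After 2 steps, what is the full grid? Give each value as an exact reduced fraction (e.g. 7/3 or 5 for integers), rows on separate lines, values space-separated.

Answer: 11/3 321/80 931/240 35/9
321/80 219/50 229/50 463/120
17/4 89/20 259/60 38/9

Derivation:
After step 1:
  3 15/4 9/2 8/3
  17/4 24/5 23/5 9/2
  4 9/2 9/2 11/3
After step 2:
  11/3 321/80 931/240 35/9
  321/80 219/50 229/50 463/120
  17/4 89/20 259/60 38/9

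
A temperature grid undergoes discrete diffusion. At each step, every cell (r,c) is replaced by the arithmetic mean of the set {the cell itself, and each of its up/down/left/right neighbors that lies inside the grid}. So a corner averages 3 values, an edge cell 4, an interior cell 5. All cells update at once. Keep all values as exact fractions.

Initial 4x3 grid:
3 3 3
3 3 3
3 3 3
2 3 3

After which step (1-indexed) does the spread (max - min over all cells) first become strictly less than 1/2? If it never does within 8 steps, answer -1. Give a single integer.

Answer: 1

Derivation:
Step 1: max=3, min=8/3, spread=1/3
  -> spread < 1/2 first at step 1
Step 2: max=3, min=49/18, spread=5/18
Step 3: max=3, min=607/216, spread=41/216
Step 4: max=3, min=73543/25920, spread=4217/25920
Step 5: max=21521/7200, min=4456451/1555200, spread=38417/311040
Step 6: max=429403/144000, min=268735789/93312000, spread=1903471/18662400
Step 7: max=12844241/4320000, min=16195170911/5598720000, spread=18038617/223948800
Step 8: max=1153473241/388800000, min=974501417149/335923200000, spread=883978523/13436928000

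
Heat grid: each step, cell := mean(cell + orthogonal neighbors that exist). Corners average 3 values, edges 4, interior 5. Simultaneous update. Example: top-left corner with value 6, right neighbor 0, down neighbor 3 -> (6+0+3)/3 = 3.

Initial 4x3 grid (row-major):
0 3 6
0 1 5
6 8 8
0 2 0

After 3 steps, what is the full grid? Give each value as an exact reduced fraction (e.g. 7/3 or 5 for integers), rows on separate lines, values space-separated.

Answer: 1693/720 22009/7200 8299/2160
6553/2400 5203/1500 30259/7200
22429/7200 1871/500 30329/7200
1367/432 8333/2400 1687/432

Derivation:
After step 1:
  1 5/2 14/3
  7/4 17/5 5
  7/2 5 21/4
  8/3 5/2 10/3
After step 2:
  7/4 347/120 73/18
  193/80 353/100 1099/240
  155/48 393/100 223/48
  26/9 27/8 133/36
After step 3:
  1693/720 22009/7200 8299/2160
  6553/2400 5203/1500 30259/7200
  22429/7200 1871/500 30329/7200
  1367/432 8333/2400 1687/432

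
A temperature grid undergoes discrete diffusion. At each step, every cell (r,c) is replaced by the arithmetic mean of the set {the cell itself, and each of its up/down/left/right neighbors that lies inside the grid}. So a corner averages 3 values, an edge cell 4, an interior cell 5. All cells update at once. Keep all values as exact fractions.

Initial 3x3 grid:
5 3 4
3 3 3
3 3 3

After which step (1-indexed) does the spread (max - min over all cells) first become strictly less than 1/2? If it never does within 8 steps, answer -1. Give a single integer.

Step 1: max=15/4, min=3, spread=3/4
Step 2: max=131/36, min=3, spread=23/36
Step 3: max=1493/432, min=443/144, spread=41/108
  -> spread < 1/2 first at step 3
Step 4: max=88651/25920, min=7561/2400, spread=34961/129600
Step 5: max=5230997/1555200, min=1646299/518400, spread=2921/15552
Step 6: max=311766859/93312000, min=99820453/31104000, spread=24611/186624
Step 7: max=18577631573/5598720000, min=222954433/69120000, spread=207329/2239488
Step 8: max=1110465480331/335923200000, min=362877514277/111974400000, spread=1746635/26873856

Answer: 3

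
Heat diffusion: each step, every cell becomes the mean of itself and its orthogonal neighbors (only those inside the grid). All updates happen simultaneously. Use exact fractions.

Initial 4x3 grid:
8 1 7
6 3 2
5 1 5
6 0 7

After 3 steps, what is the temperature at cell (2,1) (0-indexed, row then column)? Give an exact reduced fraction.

Answer: 11231/3000

Derivation:
Step 1: cell (2,1) = 14/5
Step 2: cell (2,1) = 343/100
Step 3: cell (2,1) = 11231/3000
Full grid after step 3:
  3217/720 61543/14400 8291/2160
  879/200 23057/6000 13747/3600
  3563/900 11231/3000 4309/1200
  4139/1080 26209/7200 1313/360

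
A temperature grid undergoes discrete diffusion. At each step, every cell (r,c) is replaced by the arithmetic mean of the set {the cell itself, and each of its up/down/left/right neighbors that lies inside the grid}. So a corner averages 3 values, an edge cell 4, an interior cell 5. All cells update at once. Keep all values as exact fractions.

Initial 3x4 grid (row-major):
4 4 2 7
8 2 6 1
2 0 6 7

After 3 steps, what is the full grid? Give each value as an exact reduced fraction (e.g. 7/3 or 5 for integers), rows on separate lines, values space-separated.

After step 1:
  16/3 3 19/4 10/3
  4 4 17/5 21/4
  10/3 5/2 19/4 14/3
After step 2:
  37/9 205/48 869/240 40/9
  25/6 169/50 443/100 333/80
  59/18 175/48 919/240 44/9
After step 3:
  1807/432 27689/7200 30179/7200 2201/540
  6721/1800 1492/375 7769/2000 21511/4800
  1597/432 25439/7200 30229/7200 4637/1080

Answer: 1807/432 27689/7200 30179/7200 2201/540
6721/1800 1492/375 7769/2000 21511/4800
1597/432 25439/7200 30229/7200 4637/1080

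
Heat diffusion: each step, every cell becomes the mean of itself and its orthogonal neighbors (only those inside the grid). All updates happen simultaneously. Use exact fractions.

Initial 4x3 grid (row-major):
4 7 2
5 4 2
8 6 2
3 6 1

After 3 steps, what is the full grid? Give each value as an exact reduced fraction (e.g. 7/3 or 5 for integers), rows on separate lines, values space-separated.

Answer: 1321/270 4159/960 4109/1080
7189/1440 1761/400 5279/1440
7247/1440 53/12 1739/480
10747/2160 155/36 2659/720

Derivation:
After step 1:
  16/3 17/4 11/3
  21/4 24/5 5/2
  11/2 26/5 11/4
  17/3 4 3
After step 2:
  89/18 361/80 125/36
  1253/240 22/5 823/240
  1297/240 89/20 269/80
  91/18 67/15 13/4
After step 3:
  1321/270 4159/960 4109/1080
  7189/1440 1761/400 5279/1440
  7247/1440 53/12 1739/480
  10747/2160 155/36 2659/720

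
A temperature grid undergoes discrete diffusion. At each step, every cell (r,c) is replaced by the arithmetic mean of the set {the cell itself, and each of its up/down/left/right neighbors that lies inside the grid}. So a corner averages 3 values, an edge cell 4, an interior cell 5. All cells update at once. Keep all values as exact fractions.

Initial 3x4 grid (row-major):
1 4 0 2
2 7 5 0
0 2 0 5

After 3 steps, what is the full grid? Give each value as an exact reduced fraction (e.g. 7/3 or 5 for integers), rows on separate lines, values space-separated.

After step 1:
  7/3 3 11/4 2/3
  5/2 4 12/5 3
  4/3 9/4 3 5/3
After step 2:
  47/18 145/48 529/240 77/36
  61/24 283/100 303/100 29/15
  73/36 127/48 559/240 23/9
After step 3:
  1177/432 19199/7200 18709/7200 4519/2160
  18019/7200 8441/3000 1849/750 2173/900
  1039/432 17699/7200 19009/7200 4909/2160

Answer: 1177/432 19199/7200 18709/7200 4519/2160
18019/7200 8441/3000 1849/750 2173/900
1039/432 17699/7200 19009/7200 4909/2160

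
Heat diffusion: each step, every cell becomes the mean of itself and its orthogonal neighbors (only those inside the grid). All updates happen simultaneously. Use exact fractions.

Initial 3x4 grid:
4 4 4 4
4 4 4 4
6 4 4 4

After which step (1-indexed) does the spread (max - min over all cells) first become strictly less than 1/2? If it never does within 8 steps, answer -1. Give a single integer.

Step 1: max=14/3, min=4, spread=2/3
Step 2: max=41/9, min=4, spread=5/9
Step 3: max=473/108, min=4, spread=41/108
  -> spread < 1/2 first at step 3
Step 4: max=56057/12960, min=4, spread=4217/12960
Step 5: max=3319549/777600, min=14479/3600, spread=38417/155520
Step 6: max=197824211/46656000, min=290597/72000, spread=1903471/9331200
Step 7: max=11798429089/2799360000, min=8755759/2160000, spread=18038617/111974400
Step 8: max=705114582851/167961600000, min=790526759/194400000, spread=883978523/6718464000

Answer: 3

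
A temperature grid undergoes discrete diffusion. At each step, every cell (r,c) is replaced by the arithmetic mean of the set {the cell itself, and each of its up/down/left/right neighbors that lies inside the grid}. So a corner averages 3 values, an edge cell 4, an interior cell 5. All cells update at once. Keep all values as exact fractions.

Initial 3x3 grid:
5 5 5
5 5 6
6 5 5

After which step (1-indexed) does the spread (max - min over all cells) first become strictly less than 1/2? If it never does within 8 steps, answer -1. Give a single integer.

Answer: 1

Derivation:
Step 1: max=16/3, min=5, spread=1/3
  -> spread < 1/2 first at step 1
Step 2: max=1267/240, min=61/12, spread=47/240
Step 3: max=5701/1080, min=411/80, spread=61/432
Step 4: max=340637/64800, min=222833/43200, spread=511/5184
Step 5: max=20399089/3888000, min=13419851/2592000, spread=4309/62208
Step 6: max=1221383633/233280000, min=268898099/51840000, spread=36295/746496
Step 7: max=73193043901/13996800000, min=48476849059/9331200000, spread=305773/8957952
Step 8: max=4387137511397/839808000000, min=2911341929473/559872000000, spread=2575951/107495424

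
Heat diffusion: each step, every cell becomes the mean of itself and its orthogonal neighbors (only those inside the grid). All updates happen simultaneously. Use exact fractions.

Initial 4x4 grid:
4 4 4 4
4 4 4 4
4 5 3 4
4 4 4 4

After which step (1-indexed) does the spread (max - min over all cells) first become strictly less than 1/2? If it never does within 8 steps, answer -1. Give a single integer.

Step 1: max=17/4, min=15/4, spread=1/2
Step 2: max=25/6, min=23/6, spread=1/3
  -> spread < 1/2 first at step 2
Step 3: max=9889/2400, min=9311/2400, spread=289/1200
Step 4: max=88369/21600, min=84431/21600, spread=1969/10800
Step 5: max=8788849/2160000, min=8491151/2160000, spread=148849/1080000
Step 6: max=78819229/19440000, min=76700771/19440000, spread=1059229/9720000
Step 7: max=7861502809/1944000000, min=7690497191/1944000000, spread=85502809/972000000
Step 8: max=70596128389/17496000000, min=69371871611/17496000000, spread=612128389/8748000000

Answer: 2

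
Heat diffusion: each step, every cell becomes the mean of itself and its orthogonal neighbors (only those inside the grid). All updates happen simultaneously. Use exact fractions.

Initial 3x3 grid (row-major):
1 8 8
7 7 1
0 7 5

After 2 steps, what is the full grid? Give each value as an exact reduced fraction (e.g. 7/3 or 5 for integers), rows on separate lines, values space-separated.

After step 1:
  16/3 6 17/3
  15/4 6 21/4
  14/3 19/4 13/3
After step 2:
  181/36 23/4 203/36
  79/16 103/20 85/16
  79/18 79/16 43/9

Answer: 181/36 23/4 203/36
79/16 103/20 85/16
79/18 79/16 43/9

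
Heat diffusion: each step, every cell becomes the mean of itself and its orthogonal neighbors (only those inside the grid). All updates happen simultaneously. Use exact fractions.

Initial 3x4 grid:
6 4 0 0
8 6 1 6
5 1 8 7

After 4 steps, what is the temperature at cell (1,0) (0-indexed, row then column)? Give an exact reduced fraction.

Step 1: cell (1,0) = 25/4
Step 2: cell (1,0) = 251/48
Step 3: cell (1,0) = 74309/14400
Step 4: cell (1,0) = 4171951/864000
Full grid after step 4:
  68041/14400 295853/72000 28877/8000 3953/1200
  4171951/864000 1629989/360000 235919/60000 560951/144000
  650669/129600 1010809/216000 327143/72000 23251/5400

Answer: 4171951/864000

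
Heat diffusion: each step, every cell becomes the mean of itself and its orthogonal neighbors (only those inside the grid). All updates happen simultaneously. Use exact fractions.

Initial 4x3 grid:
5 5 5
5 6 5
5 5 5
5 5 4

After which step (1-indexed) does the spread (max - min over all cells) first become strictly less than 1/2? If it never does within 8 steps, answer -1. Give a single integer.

Step 1: max=21/4, min=14/3, spread=7/12
Step 2: max=523/100, min=85/18, spread=457/900
Step 3: max=24811/4800, min=10507/2160, spread=13159/43200
  -> spread < 1/2 first at step 3
Step 4: max=222551/43200, min=633953/129600, spread=337/1296
Step 5: max=88638691/17280000, min=38403127/7776000, spread=29685679/155520000
Step 6: max=796329581/155520000, min=2312422493/466560000, spread=61253/373248
Step 7: max=47637339679/9331200000, min=139318946287/27993600000, spread=14372291/111974400
Step 8: max=2853121543661/559872000000, min=8378773204733/1679616000000, spread=144473141/1343692800

Answer: 3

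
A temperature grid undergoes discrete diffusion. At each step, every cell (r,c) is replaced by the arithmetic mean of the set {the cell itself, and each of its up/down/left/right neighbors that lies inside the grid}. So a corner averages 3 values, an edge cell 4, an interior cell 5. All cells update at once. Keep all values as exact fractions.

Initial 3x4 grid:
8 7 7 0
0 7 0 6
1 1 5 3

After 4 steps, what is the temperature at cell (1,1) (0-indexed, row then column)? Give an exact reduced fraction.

Step 1: cell (1,1) = 3
Step 2: cell (1,1) = 91/20
Step 3: cell (1,1) = 431/120
Step 4: cell (1,1) = 14387/3600
Full grid after step 4:
  2129/480 12241/2880 37307/8640 100529/25920
  3181/864 14387/3600 17599/4800 8849/2304
  43553/12960 27703/8640 30847/8640 88069/25920

Answer: 14387/3600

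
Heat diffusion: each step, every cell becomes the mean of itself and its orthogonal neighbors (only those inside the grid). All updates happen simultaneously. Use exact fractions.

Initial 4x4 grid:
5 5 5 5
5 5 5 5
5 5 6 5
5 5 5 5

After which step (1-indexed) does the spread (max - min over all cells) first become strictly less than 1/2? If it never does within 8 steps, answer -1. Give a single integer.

Step 1: max=21/4, min=5, spread=1/4
  -> spread < 1/2 first at step 1
Step 2: max=261/50, min=5, spread=11/50
Step 3: max=12367/2400, min=5, spread=367/2400
Step 4: max=55571/10800, min=3013/600, spread=1337/10800
Step 5: max=1661669/324000, min=90469/18000, spread=33227/324000
Step 6: max=49814327/9720000, min=544049/108000, spread=849917/9720000
Step 7: max=1491714347/291600000, min=8168533/1620000, spread=21378407/291600000
Step 8: max=44706462371/8748000000, min=2453688343/486000000, spread=540072197/8748000000

Answer: 1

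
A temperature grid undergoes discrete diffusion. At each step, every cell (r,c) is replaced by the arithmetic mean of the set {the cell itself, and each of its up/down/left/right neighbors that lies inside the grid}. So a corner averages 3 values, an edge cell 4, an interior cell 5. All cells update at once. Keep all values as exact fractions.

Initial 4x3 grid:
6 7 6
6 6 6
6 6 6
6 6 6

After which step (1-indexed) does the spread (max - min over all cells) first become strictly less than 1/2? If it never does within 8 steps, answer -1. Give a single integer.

Answer: 1

Derivation:
Step 1: max=19/3, min=6, spread=1/3
  -> spread < 1/2 first at step 1
Step 2: max=1507/240, min=6, spread=67/240
Step 3: max=13397/2160, min=6, spread=437/2160
Step 4: max=5341531/864000, min=6009/1000, spread=29951/172800
Step 5: max=47871821/7776000, min=20329/3375, spread=206761/1555200
Step 6: max=19118595571/3110400000, min=32565671/5400000, spread=14430763/124416000
Step 7: max=1144851741689/186624000000, min=2609652727/432000000, spread=139854109/1492992000
Step 8: max=68607111890251/11197440000000, min=235131228977/38880000000, spread=7114543559/89579520000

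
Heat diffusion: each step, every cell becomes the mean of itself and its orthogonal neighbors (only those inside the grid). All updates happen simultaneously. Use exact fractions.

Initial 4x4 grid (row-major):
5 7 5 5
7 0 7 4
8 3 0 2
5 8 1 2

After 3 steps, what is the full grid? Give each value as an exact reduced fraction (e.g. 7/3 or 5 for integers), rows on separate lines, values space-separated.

Answer: 1441/270 34703/7200 34471/7200 9487/2160
36473/7200 3523/750 4661/1200 14003/3600
4153/800 8463/2000 10103/3000 10163/3600
3721/720 322/75 1381/450 2753/1080

Derivation:
After step 1:
  19/3 17/4 6 14/3
  5 24/5 16/5 9/2
  23/4 19/5 13/5 2
  7 17/4 11/4 5/3
After step 2:
  187/36 1283/240 1087/240 91/18
  1313/240 421/100 211/50 431/120
  431/80 106/25 287/100 323/120
  17/3 89/20 169/60 77/36
After step 3:
  1441/270 34703/7200 34471/7200 9487/2160
  36473/7200 3523/750 4661/1200 14003/3600
  4153/800 8463/2000 10103/3000 10163/3600
  3721/720 322/75 1381/450 2753/1080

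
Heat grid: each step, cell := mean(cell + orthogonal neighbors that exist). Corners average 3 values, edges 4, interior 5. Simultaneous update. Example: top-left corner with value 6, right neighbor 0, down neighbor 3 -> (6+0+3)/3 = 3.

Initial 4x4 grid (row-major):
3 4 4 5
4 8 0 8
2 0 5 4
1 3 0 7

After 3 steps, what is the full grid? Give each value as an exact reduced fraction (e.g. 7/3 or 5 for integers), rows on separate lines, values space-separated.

Answer: 502/135 15089/3600 2929/720 2057/432
13049/3600 5059/1500 25903/6000 6137/1440
997/400 6379/2000 977/300 31789/7200
1697/720 1799/800 24559/7200 493/135

Derivation:
After step 1:
  11/3 19/4 13/4 17/3
  17/4 16/5 5 17/4
  7/4 18/5 9/5 6
  2 1 15/4 11/3
After step 2:
  38/9 223/60 14/3 79/18
  193/60 104/25 7/2 251/48
  29/10 227/100 403/100 943/240
  19/12 207/80 613/240 161/36
After step 3:
  502/135 15089/3600 2929/720 2057/432
  13049/3600 5059/1500 25903/6000 6137/1440
  997/400 6379/2000 977/300 31789/7200
  1697/720 1799/800 24559/7200 493/135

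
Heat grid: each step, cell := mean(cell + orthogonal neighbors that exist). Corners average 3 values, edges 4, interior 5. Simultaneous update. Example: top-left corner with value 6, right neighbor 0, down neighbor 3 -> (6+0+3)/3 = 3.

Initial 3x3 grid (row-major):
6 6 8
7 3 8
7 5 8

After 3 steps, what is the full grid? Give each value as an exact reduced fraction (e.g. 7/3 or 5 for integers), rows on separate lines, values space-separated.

Answer: 6589/1080 89351/14400 7069/1080
86051/14400 1563/250 92851/14400
6559/1080 88651/14400 2333/360

Derivation:
After step 1:
  19/3 23/4 22/3
  23/4 29/5 27/4
  19/3 23/4 7
After step 2:
  107/18 1513/240 119/18
  1453/240 149/25 1613/240
  107/18 1493/240 13/2
After step 3:
  6589/1080 89351/14400 7069/1080
  86051/14400 1563/250 92851/14400
  6559/1080 88651/14400 2333/360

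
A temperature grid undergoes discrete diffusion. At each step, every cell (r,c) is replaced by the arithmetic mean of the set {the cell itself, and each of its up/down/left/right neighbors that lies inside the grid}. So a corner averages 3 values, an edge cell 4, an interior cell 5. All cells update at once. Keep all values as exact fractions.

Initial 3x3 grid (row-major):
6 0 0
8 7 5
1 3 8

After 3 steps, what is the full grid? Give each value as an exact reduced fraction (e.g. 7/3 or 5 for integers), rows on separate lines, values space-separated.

After step 1:
  14/3 13/4 5/3
  11/2 23/5 5
  4 19/4 16/3
After step 2:
  161/36 851/240 119/36
  563/120 231/50 83/20
  19/4 1121/240 181/36
After step 3:
  9151/2160 57397/14400 7921/2160
  33361/7200 13007/3000 5131/1200
  1129/240 68647/14400 9971/2160

Answer: 9151/2160 57397/14400 7921/2160
33361/7200 13007/3000 5131/1200
1129/240 68647/14400 9971/2160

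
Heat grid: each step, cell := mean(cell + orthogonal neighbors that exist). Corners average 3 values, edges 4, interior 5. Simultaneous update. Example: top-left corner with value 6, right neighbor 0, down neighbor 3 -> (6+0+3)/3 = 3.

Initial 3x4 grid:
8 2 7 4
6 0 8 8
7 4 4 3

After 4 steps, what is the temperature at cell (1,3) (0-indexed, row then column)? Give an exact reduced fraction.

Answer: 4575197/864000

Derivation:
Step 1: cell (1,3) = 23/4
Step 2: cell (1,3) = 1349/240
Step 3: cell (1,3) = 77743/14400
Step 4: cell (1,3) = 4575197/864000
Full grid after step 4:
  632203/129600 533479/108000 558649/108000 698713/129600
  1394429/288000 581231/120000 1820743/360000 4575197/864000
  620303/129600 258427/54000 88879/18000 222271/43200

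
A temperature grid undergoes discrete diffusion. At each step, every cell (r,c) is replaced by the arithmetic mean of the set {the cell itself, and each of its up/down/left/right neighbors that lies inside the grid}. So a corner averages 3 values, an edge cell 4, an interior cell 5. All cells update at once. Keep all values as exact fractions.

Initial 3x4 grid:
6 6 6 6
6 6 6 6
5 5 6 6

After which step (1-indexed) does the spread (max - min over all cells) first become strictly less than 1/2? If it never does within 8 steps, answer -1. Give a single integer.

Step 1: max=6, min=16/3, spread=2/3
Step 2: max=6, min=199/36, spread=17/36
  -> spread < 1/2 first at step 2
Step 3: max=6, min=758/135, spread=52/135
Step 4: max=10753/1800, min=736351/129600, spread=7573/25920
Step 5: max=160783/27000, min=44486999/7776000, spread=363701/1555200
Step 6: max=4272587/720000, min=2683506001/466560000, spread=681043/3732480
Step 7: max=1150517911/194400000, min=161592262859/27993600000, spread=163292653/1119744000
Step 8: max=34434860837/5832000000, min=9722868115681/1679616000000, spread=1554974443/13436928000

Answer: 2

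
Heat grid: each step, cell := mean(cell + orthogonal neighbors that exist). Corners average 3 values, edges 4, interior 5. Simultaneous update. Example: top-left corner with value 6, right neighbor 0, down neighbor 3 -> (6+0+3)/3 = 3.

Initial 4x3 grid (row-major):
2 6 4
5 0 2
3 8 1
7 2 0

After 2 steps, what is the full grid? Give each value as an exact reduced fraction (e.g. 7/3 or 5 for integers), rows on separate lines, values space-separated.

Answer: 59/18 233/60 35/12
1007/240 57/20 127/40
301/80 79/20 83/40
14/3 241/80 8/3

Derivation:
After step 1:
  13/3 3 4
  5/2 21/5 7/4
  23/4 14/5 11/4
  4 17/4 1
After step 2:
  59/18 233/60 35/12
  1007/240 57/20 127/40
  301/80 79/20 83/40
  14/3 241/80 8/3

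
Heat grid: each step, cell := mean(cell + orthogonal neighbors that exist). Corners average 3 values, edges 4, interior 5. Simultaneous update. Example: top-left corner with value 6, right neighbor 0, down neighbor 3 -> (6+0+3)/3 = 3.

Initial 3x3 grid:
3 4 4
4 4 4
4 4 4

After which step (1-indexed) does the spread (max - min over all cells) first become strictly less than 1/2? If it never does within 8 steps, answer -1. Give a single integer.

Step 1: max=4, min=11/3, spread=1/3
  -> spread < 1/2 first at step 1
Step 2: max=4, min=67/18, spread=5/18
Step 3: max=4, min=823/216, spread=41/216
Step 4: max=1429/360, min=49709/12960, spread=347/2592
Step 5: max=14243/3600, min=3003463/777600, spread=2921/31104
Step 6: max=1702517/432000, min=180795461/46656000, spread=24611/373248
Step 7: max=38223259/9720000, min=10878717967/2799360000, spread=207329/4478976
Step 8: max=2034798401/518400000, min=653816447549/167961600000, spread=1746635/53747712

Answer: 1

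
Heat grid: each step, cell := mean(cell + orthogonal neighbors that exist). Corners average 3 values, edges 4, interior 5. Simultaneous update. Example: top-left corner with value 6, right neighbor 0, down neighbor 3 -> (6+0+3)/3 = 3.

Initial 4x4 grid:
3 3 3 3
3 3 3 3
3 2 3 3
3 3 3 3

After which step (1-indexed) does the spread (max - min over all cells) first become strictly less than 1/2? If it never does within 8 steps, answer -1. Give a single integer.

Step 1: max=3, min=11/4, spread=1/4
  -> spread < 1/2 first at step 1
Step 2: max=3, min=139/50, spread=11/50
Step 3: max=3, min=6833/2400, spread=367/2400
Step 4: max=1787/600, min=30829/10800, spread=1337/10800
Step 5: max=53531/18000, min=930331/324000, spread=33227/324000
Step 6: max=319951/108000, min=27945673/9720000, spread=849917/9720000
Step 7: max=4791467/1620000, min=841085653/291600000, spread=21378407/291600000
Step 8: max=1434311657/486000000, min=25277537629/8748000000, spread=540072197/8748000000

Answer: 1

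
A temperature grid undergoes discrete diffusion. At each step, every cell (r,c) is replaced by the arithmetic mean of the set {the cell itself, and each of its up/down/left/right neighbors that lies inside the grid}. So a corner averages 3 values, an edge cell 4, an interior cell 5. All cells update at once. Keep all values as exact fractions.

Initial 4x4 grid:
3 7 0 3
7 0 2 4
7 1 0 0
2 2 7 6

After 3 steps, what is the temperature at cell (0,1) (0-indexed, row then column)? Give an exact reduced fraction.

Answer: 5719/1800

Derivation:
Step 1: cell (0,1) = 5/2
Step 2: cell (0,1) = 437/120
Step 3: cell (0,1) = 5719/1800
Full grid after step 3:
  2191/540 5719/1800 4859/1800 4937/2160
  3317/900 4801/1500 13991/6000 17531/7200
  3263/900 17443/6000 8179/3000 19187/7200
  1481/432 23299/7200 21947/7200 689/216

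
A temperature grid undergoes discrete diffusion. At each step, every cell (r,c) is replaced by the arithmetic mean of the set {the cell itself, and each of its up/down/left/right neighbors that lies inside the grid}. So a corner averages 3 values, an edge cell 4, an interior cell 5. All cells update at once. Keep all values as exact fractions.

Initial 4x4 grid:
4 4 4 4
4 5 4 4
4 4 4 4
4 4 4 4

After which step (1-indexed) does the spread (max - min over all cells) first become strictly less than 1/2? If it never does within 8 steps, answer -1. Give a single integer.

Step 1: max=17/4, min=4, spread=1/4
  -> spread < 1/2 first at step 1
Step 2: max=211/50, min=4, spread=11/50
Step 3: max=9967/2400, min=4, spread=367/2400
Step 4: max=44771/10800, min=2413/600, spread=1337/10800
Step 5: max=1337669/324000, min=72469/18000, spread=33227/324000
Step 6: max=40094327/9720000, min=436049/108000, spread=849917/9720000
Step 7: max=1200114347/291600000, min=6548533/1620000, spread=21378407/291600000
Step 8: max=35958462371/8748000000, min=1967688343/486000000, spread=540072197/8748000000

Answer: 1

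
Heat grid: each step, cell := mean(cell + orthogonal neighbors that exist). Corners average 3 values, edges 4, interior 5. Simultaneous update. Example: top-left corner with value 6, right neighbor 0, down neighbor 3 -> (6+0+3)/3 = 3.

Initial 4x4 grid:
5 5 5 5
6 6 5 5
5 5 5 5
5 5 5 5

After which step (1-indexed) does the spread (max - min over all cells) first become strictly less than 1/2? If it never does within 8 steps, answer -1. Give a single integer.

Answer: 2

Derivation:
Step 1: max=11/2, min=5, spread=1/2
Step 2: max=1289/240, min=5, spread=89/240
  -> spread < 1/2 first at step 2
Step 3: max=719/135, min=5, spread=44/135
Step 4: max=85877/16200, min=3013/600, spread=2263/8100
Step 5: max=102473/19440, min=30209/6000, spread=7181/30375
Step 6: max=38271337/7290000, min=681851/135000, spread=1451383/7290000
Step 7: max=1143874183/218700000, min=4100927/810000, spread=36623893/218700000
Step 8: max=34217676001/6561000000, min=205518379/40500000, spread=923698603/6561000000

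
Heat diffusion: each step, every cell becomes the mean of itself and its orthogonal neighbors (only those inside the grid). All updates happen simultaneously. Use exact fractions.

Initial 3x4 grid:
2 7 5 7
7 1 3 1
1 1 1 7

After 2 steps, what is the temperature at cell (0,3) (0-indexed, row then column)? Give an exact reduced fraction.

Answer: 43/9

Derivation:
Step 1: cell (0,3) = 13/3
Step 2: cell (0,3) = 43/9
Full grid after step 2:
  71/18 1103/240 947/240 43/9
  893/240 27/10 19/5 421/120
  9/4 27/10 23/10 7/2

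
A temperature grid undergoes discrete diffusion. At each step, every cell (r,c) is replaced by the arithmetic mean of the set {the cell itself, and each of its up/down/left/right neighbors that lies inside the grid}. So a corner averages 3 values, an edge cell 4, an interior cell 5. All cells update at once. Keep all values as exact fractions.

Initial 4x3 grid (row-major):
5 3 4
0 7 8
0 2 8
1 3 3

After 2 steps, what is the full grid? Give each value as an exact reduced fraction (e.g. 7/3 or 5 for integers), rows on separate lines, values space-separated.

Answer: 125/36 197/48 11/2
125/48 9/2 21/4
109/48 13/4 31/6
13/9 49/16 73/18

Derivation:
After step 1:
  8/3 19/4 5
  3 4 27/4
  3/4 4 21/4
  4/3 9/4 14/3
After step 2:
  125/36 197/48 11/2
  125/48 9/2 21/4
  109/48 13/4 31/6
  13/9 49/16 73/18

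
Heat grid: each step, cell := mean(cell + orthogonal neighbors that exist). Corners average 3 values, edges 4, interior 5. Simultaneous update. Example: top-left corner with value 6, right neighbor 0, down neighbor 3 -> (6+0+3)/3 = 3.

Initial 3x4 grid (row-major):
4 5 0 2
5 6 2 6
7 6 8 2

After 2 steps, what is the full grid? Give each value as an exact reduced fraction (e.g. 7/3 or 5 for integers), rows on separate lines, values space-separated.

Answer: 167/36 58/15 49/15 95/36
629/120 126/25 379/100 77/20
73/12 441/80 1259/240 77/18

Derivation:
After step 1:
  14/3 15/4 9/4 8/3
  11/2 24/5 22/5 3
  6 27/4 9/2 16/3
After step 2:
  167/36 58/15 49/15 95/36
  629/120 126/25 379/100 77/20
  73/12 441/80 1259/240 77/18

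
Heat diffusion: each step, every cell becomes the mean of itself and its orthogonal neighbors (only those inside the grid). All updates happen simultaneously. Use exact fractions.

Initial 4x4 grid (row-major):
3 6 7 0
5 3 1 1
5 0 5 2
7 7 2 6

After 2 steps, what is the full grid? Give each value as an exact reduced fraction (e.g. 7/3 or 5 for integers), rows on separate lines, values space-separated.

Answer: 161/36 191/48 859/240 43/18
191/48 383/100 129/50 317/120
223/48 69/20 179/50 59/24
175/36 29/6 43/12 71/18

Derivation:
After step 1:
  14/3 19/4 7/2 8/3
  4 3 17/5 1
  17/4 4 2 7/2
  19/3 4 5 10/3
After step 2:
  161/36 191/48 859/240 43/18
  191/48 383/100 129/50 317/120
  223/48 69/20 179/50 59/24
  175/36 29/6 43/12 71/18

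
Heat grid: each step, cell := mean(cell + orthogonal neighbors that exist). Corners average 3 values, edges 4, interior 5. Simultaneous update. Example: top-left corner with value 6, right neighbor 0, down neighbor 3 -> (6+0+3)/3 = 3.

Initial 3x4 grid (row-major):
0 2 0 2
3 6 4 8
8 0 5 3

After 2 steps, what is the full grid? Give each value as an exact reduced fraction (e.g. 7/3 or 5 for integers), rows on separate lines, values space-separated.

Answer: 95/36 13/6 179/60 115/36
151/48 93/25 337/100 1051/240
38/9 173/48 1061/240 151/36

Derivation:
After step 1:
  5/3 2 2 10/3
  17/4 3 23/5 17/4
  11/3 19/4 3 16/3
After step 2:
  95/36 13/6 179/60 115/36
  151/48 93/25 337/100 1051/240
  38/9 173/48 1061/240 151/36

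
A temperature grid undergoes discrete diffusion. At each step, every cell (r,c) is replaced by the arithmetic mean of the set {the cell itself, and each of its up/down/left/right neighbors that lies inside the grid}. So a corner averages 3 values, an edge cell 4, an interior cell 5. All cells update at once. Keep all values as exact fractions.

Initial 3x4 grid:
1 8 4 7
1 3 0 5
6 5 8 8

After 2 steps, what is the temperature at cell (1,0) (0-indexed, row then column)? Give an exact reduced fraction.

Answer: 809/240

Derivation:
Step 1: cell (1,0) = 11/4
Step 2: cell (1,0) = 809/240
Full grid after step 2:
  121/36 929/240 217/48 181/36
  809/240 393/100 112/25 16/3
  49/12 363/80 87/16 23/4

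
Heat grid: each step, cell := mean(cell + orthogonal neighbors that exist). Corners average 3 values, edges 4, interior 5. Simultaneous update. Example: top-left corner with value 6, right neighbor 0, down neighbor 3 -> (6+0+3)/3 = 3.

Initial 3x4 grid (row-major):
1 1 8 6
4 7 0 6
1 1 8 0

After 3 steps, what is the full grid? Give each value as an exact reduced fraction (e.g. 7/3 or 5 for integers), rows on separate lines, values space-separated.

Answer: 2107/720 4639/1200 14597/3600 658/135
15391/4800 6359/2000 13141/3000 7331/1800
2017/720 533/150 6211/1800 4529/1080

Derivation:
After step 1:
  2 17/4 15/4 20/3
  13/4 13/5 29/5 3
  2 17/4 9/4 14/3
After step 2:
  19/6 63/20 307/60 161/36
  197/80 403/100 87/25 151/30
  19/6 111/40 509/120 119/36
After step 3:
  2107/720 4639/1200 14597/3600 658/135
  15391/4800 6359/2000 13141/3000 7331/1800
  2017/720 533/150 6211/1800 4529/1080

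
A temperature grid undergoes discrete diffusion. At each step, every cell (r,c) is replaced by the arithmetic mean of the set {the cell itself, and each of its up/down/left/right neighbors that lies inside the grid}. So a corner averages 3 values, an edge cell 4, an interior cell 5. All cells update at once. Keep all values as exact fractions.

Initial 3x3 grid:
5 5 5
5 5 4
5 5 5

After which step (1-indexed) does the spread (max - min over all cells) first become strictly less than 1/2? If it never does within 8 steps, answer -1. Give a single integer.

Step 1: max=5, min=14/3, spread=1/3
  -> spread < 1/2 first at step 1
Step 2: max=5, min=1133/240, spread=67/240
Step 3: max=993/200, min=10363/2160, spread=1807/10800
Step 4: max=26639/5400, min=4162037/864000, spread=33401/288000
Step 5: max=2656609/540000, min=37650067/7776000, spread=3025513/38880000
Step 6: max=141244051/28800000, min=15087073133/3110400000, spread=53531/995328
Step 7: max=38088883949/7776000000, min=907087074151/186624000000, spread=450953/11943936
Step 8: max=4564591389481/933120000000, min=54478296439397/11197440000000, spread=3799043/143327232

Answer: 1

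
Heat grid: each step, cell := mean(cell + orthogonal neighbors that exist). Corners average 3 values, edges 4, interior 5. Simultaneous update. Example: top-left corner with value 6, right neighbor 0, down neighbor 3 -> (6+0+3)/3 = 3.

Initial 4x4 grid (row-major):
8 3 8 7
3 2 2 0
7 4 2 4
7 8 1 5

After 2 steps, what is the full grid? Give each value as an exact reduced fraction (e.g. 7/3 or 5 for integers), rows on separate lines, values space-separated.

Answer: 179/36 1063/240 361/80 53/12
1063/240 409/100 329/100 69/20
1331/240 81/20 67/20 179/60
211/36 157/30 56/15 121/36

Derivation:
After step 1:
  14/3 21/4 5 5
  5 14/5 14/5 13/4
  21/4 23/5 13/5 11/4
  22/3 5 4 10/3
After step 2:
  179/36 1063/240 361/80 53/12
  1063/240 409/100 329/100 69/20
  1331/240 81/20 67/20 179/60
  211/36 157/30 56/15 121/36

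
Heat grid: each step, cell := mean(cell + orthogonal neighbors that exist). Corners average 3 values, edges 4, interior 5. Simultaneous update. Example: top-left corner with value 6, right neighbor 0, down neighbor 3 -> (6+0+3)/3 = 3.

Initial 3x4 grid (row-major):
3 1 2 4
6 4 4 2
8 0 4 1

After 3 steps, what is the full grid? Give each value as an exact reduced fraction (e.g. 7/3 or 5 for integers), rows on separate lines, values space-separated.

After step 1:
  10/3 5/2 11/4 8/3
  21/4 3 16/5 11/4
  14/3 4 9/4 7/3
After step 2:
  133/36 139/48 667/240 49/18
  65/16 359/100 279/100 219/80
  167/36 167/48 707/240 22/9
After step 3:
  767/216 23327/7200 20137/7200 1483/540
  19183/4800 6727/2000 5937/2000 12833/4800
  877/216 26377/7200 20987/7200 1463/540

Answer: 767/216 23327/7200 20137/7200 1483/540
19183/4800 6727/2000 5937/2000 12833/4800
877/216 26377/7200 20987/7200 1463/540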